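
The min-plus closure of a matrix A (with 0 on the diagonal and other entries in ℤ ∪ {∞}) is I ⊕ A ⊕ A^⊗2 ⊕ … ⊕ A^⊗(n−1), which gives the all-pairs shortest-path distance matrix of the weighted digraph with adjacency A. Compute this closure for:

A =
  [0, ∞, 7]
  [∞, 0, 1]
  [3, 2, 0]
Closure =
  [0, 9, 7]
  [4, 0, 1]
  [3, 2, 0]

This is the Floyd-Warshall all-pairs shortest-path computation. For each intermediate vertex k = 0, 1, …, 2, update dist[i][j] ← min(dist[i][j], dist[i][k] + dist[k][j]). The final matrix gives, for each (i, j), the minimum total weight of any directed path from i to j (possibly empty when i = j).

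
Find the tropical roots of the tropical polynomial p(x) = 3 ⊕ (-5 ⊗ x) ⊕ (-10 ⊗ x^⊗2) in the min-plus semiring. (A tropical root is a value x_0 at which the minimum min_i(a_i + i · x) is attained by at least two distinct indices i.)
Roots: {5, 8}

Each tropical root is a break point of the lower envelope of the lines y = a_i + i · x (there are 3 lines, with slopes 0, 1, ..., 2). Only the lines that attain the minimum somewhere contribute to roots; other lines are dominated. Here the surviving (envelope) indices are i = 2, i = 1, i = 0.
Intersections between consecutive envelope lines give the roots: for adjacent envelope indices i < j the intersection is x = (a_i − a_j) / (j − i). Reading off the sorted break points: {5, 8}.
Verification: at each break x_0, at least two indices attain the minimum of min_i(a_i + i · x_0).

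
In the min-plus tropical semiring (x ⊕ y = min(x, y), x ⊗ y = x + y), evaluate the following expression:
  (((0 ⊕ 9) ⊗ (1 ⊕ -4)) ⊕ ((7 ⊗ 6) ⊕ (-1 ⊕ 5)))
(((0 ⊕ 9) ⊗ (1 ⊕ -4)) ⊕ ((7 ⊗ 6) ⊕ (-1 ⊕ 5))) = -4

Expand innermost to outermost. Recall ⊕ takes the minimum of its arguments and ⊗ takes their sum. Working out the expression (((0 ⊕ 9) ⊗ (1 ⊕ -4)) ⊕ ((7 ⊗ 6) ⊕ (-1 ⊕ 5))) gives -4.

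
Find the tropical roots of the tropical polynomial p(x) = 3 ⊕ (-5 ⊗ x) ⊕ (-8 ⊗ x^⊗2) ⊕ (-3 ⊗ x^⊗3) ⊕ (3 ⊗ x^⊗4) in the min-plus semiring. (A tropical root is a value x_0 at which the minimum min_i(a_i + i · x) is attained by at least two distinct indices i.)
Roots: {-6, -5, 3, 8}

Each tropical root is a break point of the lower envelope of the lines y = a_i + i · x (there are 5 lines, with slopes 0, 1, ..., 4). Only the lines that attain the minimum somewhere contribute to roots; other lines are dominated. Here the surviving (envelope) indices are i = 4, i = 3, i = 2, i = 1, i = 0.
Intersections between consecutive envelope lines give the roots: for adjacent envelope indices i < j the intersection is x = (a_i − a_j) / (j − i). Reading off the sorted break points: {-6, -5, 3, 8}.
Verification: at each break x_0, at least two indices attain the minimum of min_i(a_i + i · x_0).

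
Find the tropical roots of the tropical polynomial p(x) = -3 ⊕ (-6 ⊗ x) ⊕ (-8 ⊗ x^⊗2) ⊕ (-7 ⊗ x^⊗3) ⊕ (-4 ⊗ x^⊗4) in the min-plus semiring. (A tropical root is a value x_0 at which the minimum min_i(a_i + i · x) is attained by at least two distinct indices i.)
Roots: {-3, -1, 2, 3}

Each tropical root is a break point of the lower envelope of the lines y = a_i + i · x (there are 5 lines, with slopes 0, 1, ..., 4). Only the lines that attain the minimum somewhere contribute to roots; other lines are dominated. Here the surviving (envelope) indices are i = 4, i = 3, i = 2, i = 1, i = 0.
Intersections between consecutive envelope lines give the roots: for adjacent envelope indices i < j the intersection is x = (a_i − a_j) / (j − i). Reading off the sorted break points: {-3, -1, 2, 3}.
Verification: at each break x_0, at least two indices attain the minimum of min_i(a_i + i · x_0).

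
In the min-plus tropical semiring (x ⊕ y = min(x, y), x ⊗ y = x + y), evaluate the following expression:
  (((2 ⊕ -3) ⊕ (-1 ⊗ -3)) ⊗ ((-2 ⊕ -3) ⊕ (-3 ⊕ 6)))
(((2 ⊕ -3) ⊕ (-1 ⊗ -3)) ⊗ ((-2 ⊕ -3) ⊕ (-3 ⊕ 6))) = -7

Expand innermost to outermost. Recall ⊕ takes the minimum of its arguments and ⊗ takes their sum. Working out the expression (((2 ⊕ -3) ⊕ (-1 ⊗ -3)) ⊗ ((-2 ⊕ -3) ⊕ (-3 ⊕ 6))) gives -7.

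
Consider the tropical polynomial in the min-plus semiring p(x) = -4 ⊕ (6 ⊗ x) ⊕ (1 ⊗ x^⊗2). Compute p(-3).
p(-3) = -5

A tropical monomial a ⊗ x^⊗i evaluates to a + i · x. Evaluating each term at x = -3:
  Term 0 contributes -4 + 0 · -3 = -4
  Term 1 contributes 6 + 1 · -3 = 3
  Term 2 contributes 1 + 2 · -3 = -5
p(-3) = ⊕ of these = min[-4, 3, -5] = -5.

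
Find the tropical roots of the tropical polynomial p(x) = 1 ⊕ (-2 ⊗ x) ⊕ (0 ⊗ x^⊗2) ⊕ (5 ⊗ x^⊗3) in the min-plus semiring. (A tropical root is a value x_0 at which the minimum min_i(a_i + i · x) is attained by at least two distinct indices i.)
Roots: {-5, -2, 3}

Each tropical root is a break point of the lower envelope of the lines y = a_i + i · x (there are 4 lines, with slopes 0, 1, ..., 3). Only the lines that attain the minimum somewhere contribute to roots; other lines are dominated. Here the surviving (envelope) indices are i = 3, i = 2, i = 1, i = 0.
Intersections between consecutive envelope lines give the roots: for adjacent envelope indices i < j the intersection is x = (a_i − a_j) / (j − i). Reading off the sorted break points: {-5, -2, 3}.
Verification: at each break x_0, at least two indices attain the minimum of min_i(a_i + i · x_0).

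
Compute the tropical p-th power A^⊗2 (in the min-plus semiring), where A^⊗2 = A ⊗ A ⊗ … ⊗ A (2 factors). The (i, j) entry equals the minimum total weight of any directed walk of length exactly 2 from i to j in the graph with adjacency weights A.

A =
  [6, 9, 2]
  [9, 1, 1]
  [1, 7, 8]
A^⊗2 =
  [3, 9, 8]
  [2, 2, 2]
  [7, 8, 3]

Each entry (A^⊗2)_ij equals the minimum over all length-2 walks i = v_0 → v_1 → … → v_2 = j of Σ_t A[v_t][v_{t+1}]. For example, for (i, j) = (0, 2) we minimise over 3 possible intermediate vertex sequences; the minimum is 8, attained along the walk 0 → 0 → 2.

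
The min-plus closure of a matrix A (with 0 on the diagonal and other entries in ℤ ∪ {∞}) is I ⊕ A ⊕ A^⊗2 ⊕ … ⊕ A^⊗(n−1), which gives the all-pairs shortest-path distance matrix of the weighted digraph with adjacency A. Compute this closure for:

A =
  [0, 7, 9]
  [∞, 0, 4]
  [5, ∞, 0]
Closure =
  [0, 7, 9]
  [9, 0, 4]
  [5, 12, 0]

This is the Floyd-Warshall all-pairs shortest-path computation. For each intermediate vertex k = 0, 1, …, 2, update dist[i][j] ← min(dist[i][j], dist[i][k] + dist[k][j]). The final matrix gives, for each (i, j), the minimum total weight of any directed path from i to j (possibly empty when i = j).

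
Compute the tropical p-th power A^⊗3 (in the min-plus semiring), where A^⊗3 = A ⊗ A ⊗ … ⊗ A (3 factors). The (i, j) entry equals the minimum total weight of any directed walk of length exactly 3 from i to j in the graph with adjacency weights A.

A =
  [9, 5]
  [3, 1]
A^⊗3 =
  [9, 7]
  [5, 3]

Each entry (A^⊗3)_ij equals the minimum over all length-3 walks i = v_0 → v_1 → … → v_3 = j of Σ_t A[v_t][v_{t+1}]. For example, for (i, j) = (0, 1) we minimise over 4 possible intermediate vertex sequences; the minimum is 7, attained along the walk 0 → 1 → 1 → 1.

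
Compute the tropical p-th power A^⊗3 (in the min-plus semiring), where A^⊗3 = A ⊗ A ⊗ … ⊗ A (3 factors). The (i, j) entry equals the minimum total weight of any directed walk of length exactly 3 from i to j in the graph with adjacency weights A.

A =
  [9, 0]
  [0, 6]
A^⊗3 =
  [6, 0]
  [0, 6]

Each entry (A^⊗3)_ij equals the minimum over all length-3 walks i = v_0 → v_1 → … → v_3 = j of Σ_t A[v_t][v_{t+1}]. For example, for (i, j) = (0, 1) we minimise over 4 possible intermediate vertex sequences; the minimum is 0, attained along the walk 0 → 1 → 0 → 1.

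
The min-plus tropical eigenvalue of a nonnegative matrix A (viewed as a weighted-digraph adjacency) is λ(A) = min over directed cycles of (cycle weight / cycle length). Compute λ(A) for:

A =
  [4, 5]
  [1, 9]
λ(A) = 3

Enumerate directed cycles and compute their means (weight / length). Sample:
  cycle 0 → 0: weight = 4, length = 1, mean = 4/1 ≈ 4.000
  cycle 1 → 1: weight = 9, length = 1, mean = 9/1 ≈ 9.000
  cycle 0 → 1 → 0: weight = 6, length = 2, mean = 6/2 ≈ 3.000
  cycle 1 → 0 → 1: weight = 6, length = 2, mean = 6/2 ≈ 3.000
Minimum mean = 3.000, attained e.g. along the cycle 0 → 1 → 0 with weight 6 and length 2. So λ(A) = 6/2 = 3.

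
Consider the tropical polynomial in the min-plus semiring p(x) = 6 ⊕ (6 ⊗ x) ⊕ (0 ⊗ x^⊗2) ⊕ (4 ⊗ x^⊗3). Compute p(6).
p(6) = 6

A tropical monomial a ⊗ x^⊗i evaluates to a + i · x. Evaluating each term at x = 6:
  Term 0 contributes 6 + 0 · 6 = 6
  Term 1 contributes 6 + 1 · 6 = 12
  Term 2 contributes 0 + 2 · 6 = 12
  Term 3 contributes 4 + 3 · 6 = 22
p(6) = ⊕ of these = min[6, 12, 12, 22] = 6.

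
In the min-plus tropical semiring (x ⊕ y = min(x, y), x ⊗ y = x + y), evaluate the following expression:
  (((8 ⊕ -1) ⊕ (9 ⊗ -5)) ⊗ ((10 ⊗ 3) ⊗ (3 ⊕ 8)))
(((8 ⊕ -1) ⊕ (9 ⊗ -5)) ⊗ ((10 ⊗ 3) ⊗ (3 ⊕ 8))) = 15

Expand innermost to outermost. Recall ⊕ takes the minimum of its arguments and ⊗ takes their sum. Working out the expression (((8 ⊕ -1) ⊕ (9 ⊗ -5)) ⊗ ((10 ⊗ 3) ⊗ (3 ⊕ 8))) gives 15.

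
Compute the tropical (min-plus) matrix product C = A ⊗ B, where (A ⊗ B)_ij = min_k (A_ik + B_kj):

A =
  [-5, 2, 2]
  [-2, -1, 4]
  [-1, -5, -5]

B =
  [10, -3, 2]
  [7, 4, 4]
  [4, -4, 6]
A ⊗ B =
  [5, -8, -3]
  [6, -5, 0]
  [-1, -9, -1]

Apply the min-plus product entry-by-entry:
  C[0][0] = min over k of (A[0][0] + B[0][0] = -5 + 10 = 5, A[0][1] + B[1][0] = 2 + 7 = 9, A[0][2] + B[2][0] = 2 + 4 = 6) = 5 (attained at k = 0)
  C[0][1] = min over k of (A[0][0] + B[0][1] = -5 + -3 = -8, A[0][1] + B[1][1] = 2 + 4 = 6, A[0][2] + B[2][1] = 2 + -4 = -2) = -8 (attained at k = 0)
  C[0][2] = min over k of (A[0][0] + B[0][2] = -5 + 2 = -3, A[0][1] + B[1][2] = 2 + 4 = 6, A[0][2] + B[2][2] = 2 + 6 = 8) = -3 (attained at k = 0)
  C[1][0] = min over k of (A[1][0] + B[0][0] = -2 + 10 = 8, A[1][1] + B[1][0] = -1 + 7 = 6, A[1][2] + B[2][0] = 4 + 4 = 8) = 6 (attained at k = 1)
  C[1][1] = min over k of (A[1][0] + B[0][1] = -2 + -3 = -5, A[1][1] + B[1][1] = -1 + 4 = 3, A[1][2] + B[2][1] = 4 + -4 = 0) = -5 (attained at k = 0)
  C[1][2] = min over k of (A[1][0] + B[0][2] = -2 + 2 = 0, A[1][1] + B[1][2] = -1 + 4 = 3, A[1][2] + B[2][2] = 4 + 6 = 10) = 0 (attained at k = 0)
  C[2][0] = min over k of (A[2][0] + B[0][0] = -1 + 10 = 9, A[2][1] + B[1][0] = -5 + 7 = 2, A[2][2] + B[2][0] = -5 + 4 = -1) = -1 (attained at k = 2)
  C[2][1] = min over k of (A[2][0] + B[0][1] = -1 + -3 = -4, A[2][1] + B[1][1] = -5 + 4 = -1, A[2][2] + B[2][1] = -5 + -4 = -9) = -9 (attained at k = 2)
  C[2][2] = min over k of (A[2][0] + B[0][2] = -1 + 2 = 1, A[2][1] + B[1][2] = -5 + 4 = -1, A[2][2] + B[2][2] = -5 + 6 = 1) = -1 (attained at k = 1)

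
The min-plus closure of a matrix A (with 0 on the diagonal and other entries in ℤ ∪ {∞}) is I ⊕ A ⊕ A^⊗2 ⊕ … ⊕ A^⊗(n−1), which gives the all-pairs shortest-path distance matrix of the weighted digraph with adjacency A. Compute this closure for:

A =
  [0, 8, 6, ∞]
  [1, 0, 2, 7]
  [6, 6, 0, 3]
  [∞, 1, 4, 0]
Closure =
  [0, 8, 6, 9]
  [1, 0, 2, 5]
  [5, 4, 0, 3]
  [2, 1, 3, 0]

This is the Floyd-Warshall all-pairs shortest-path computation. For each intermediate vertex k = 0, 1, …, 3, update dist[i][j] ← min(dist[i][j], dist[i][k] + dist[k][j]). The final matrix gives, for each (i, j), the minimum total weight of any directed path from i to j (possibly empty when i = j).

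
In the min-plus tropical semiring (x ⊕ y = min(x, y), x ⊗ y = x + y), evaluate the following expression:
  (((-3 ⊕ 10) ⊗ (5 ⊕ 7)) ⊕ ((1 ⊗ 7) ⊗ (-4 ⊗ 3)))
(((-3 ⊕ 10) ⊗ (5 ⊕ 7)) ⊕ ((1 ⊗ 7) ⊗ (-4 ⊗ 3))) = 2

Expand innermost to outermost. Recall ⊕ takes the minimum of its arguments and ⊗ takes their sum. Working out the expression (((-3 ⊕ 10) ⊗ (5 ⊕ 7)) ⊕ ((1 ⊗ 7) ⊗ (-4 ⊗ 3))) gives 2.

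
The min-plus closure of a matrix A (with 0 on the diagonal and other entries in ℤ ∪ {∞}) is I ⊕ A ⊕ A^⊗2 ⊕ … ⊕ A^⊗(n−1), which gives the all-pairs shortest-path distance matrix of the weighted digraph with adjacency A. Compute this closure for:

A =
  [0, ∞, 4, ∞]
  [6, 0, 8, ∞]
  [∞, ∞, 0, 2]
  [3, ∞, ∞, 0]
Closure =
  [0, ∞, 4, 6]
  [6, 0, 8, 10]
  [5, ∞, 0, 2]
  [3, ∞, 7, 0]

This is the Floyd-Warshall all-pairs shortest-path computation. For each intermediate vertex k = 0, 1, …, 3, update dist[i][j] ← min(dist[i][j], dist[i][k] + dist[k][j]). The final matrix gives, for each (i, j), the minimum total weight of any directed path from i to j (possibly empty when i = j).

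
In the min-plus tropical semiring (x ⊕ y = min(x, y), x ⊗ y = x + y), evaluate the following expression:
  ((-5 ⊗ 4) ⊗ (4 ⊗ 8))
((-5 ⊗ 4) ⊗ (4 ⊗ 8)) = 11

Expand innermost to outermost. Recall ⊕ takes the minimum of its arguments and ⊗ takes their sum. Working out the expression ((-5 ⊗ 4) ⊗ (4 ⊗ 8)) gives 11.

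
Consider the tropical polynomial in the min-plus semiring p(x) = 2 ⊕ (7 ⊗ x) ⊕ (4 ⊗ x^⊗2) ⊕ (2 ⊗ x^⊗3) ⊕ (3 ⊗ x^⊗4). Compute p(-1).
p(-1) = -1

A tropical monomial a ⊗ x^⊗i evaluates to a + i · x. Evaluating each term at x = -1:
  Term 0 contributes 2 + 0 · -1 = 2
  Term 1 contributes 7 + 1 · -1 = 6
  Term 2 contributes 4 + 2 · -1 = 2
  Term 3 contributes 2 + 3 · -1 = -1
  Term 4 contributes 3 + 4 · -1 = -1
p(-1) = ⊕ of these = min[2, 6, 2, -1, -1] = -1.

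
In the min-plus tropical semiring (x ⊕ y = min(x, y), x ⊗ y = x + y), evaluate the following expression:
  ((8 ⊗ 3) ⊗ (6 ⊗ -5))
((8 ⊗ 3) ⊗ (6 ⊗ -5)) = 12

Expand innermost to outermost. Recall ⊕ takes the minimum of its arguments and ⊗ takes their sum. Working out the expression ((8 ⊗ 3) ⊗ (6 ⊗ -5)) gives 12.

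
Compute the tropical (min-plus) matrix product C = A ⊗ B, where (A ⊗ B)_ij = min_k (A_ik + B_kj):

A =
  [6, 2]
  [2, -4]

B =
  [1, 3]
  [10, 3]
A ⊗ B =
  [7, 5]
  [3, -1]

Apply the min-plus product entry-by-entry:
  C[0][0] = min over k of (A[0][0] + B[0][0] = 6 + 1 = 7, A[0][1] + B[1][0] = 2 + 10 = 12) = 7 (attained at k = 0)
  C[0][1] = min over k of (A[0][0] + B[0][1] = 6 + 3 = 9, A[0][1] + B[1][1] = 2 + 3 = 5) = 5 (attained at k = 1)
  C[1][0] = min over k of (A[1][0] + B[0][0] = 2 + 1 = 3, A[1][1] + B[1][0] = -4 + 10 = 6) = 3 (attained at k = 0)
  C[1][1] = min over k of (A[1][0] + B[0][1] = 2 + 3 = 5, A[1][1] + B[1][1] = -4 + 3 = -1) = -1 (attained at k = 1)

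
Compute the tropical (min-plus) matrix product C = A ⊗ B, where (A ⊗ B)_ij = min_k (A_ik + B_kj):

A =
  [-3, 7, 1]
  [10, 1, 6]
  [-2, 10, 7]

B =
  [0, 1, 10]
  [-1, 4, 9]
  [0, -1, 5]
A ⊗ B =
  [-3, -2, 6]
  [0, 5, 10]
  [-2, -1, 8]

Apply the min-plus product entry-by-entry:
  C[0][0] = min over k of (A[0][0] + B[0][0] = -3 + 0 = -3, A[0][1] + B[1][0] = 7 + -1 = 6, A[0][2] + B[2][0] = 1 + 0 = 1) = -3 (attained at k = 0)
  C[0][1] = min over k of (A[0][0] + B[0][1] = -3 + 1 = -2, A[0][1] + B[1][1] = 7 + 4 = 11, A[0][2] + B[2][1] = 1 + -1 = 0) = -2 (attained at k = 0)
  C[0][2] = min over k of (A[0][0] + B[0][2] = -3 + 10 = 7, A[0][1] + B[1][2] = 7 + 9 = 16, A[0][2] + B[2][2] = 1 + 5 = 6) = 6 (attained at k = 2)
  C[1][0] = min over k of (A[1][0] + B[0][0] = 10 + 0 = 10, A[1][1] + B[1][0] = 1 + -1 = 0, A[1][2] + B[2][0] = 6 + 0 = 6) = 0 (attained at k = 1)
  C[1][1] = min over k of (A[1][0] + B[0][1] = 10 + 1 = 11, A[1][1] + B[1][1] = 1 + 4 = 5, A[1][2] + B[2][1] = 6 + -1 = 5) = 5 (attained at k = 1)
  C[1][2] = min over k of (A[1][0] + B[0][2] = 10 + 10 = 20, A[1][1] + B[1][2] = 1 + 9 = 10, A[1][2] + B[2][2] = 6 + 5 = 11) = 10 (attained at k = 1)
  C[2][0] = min over k of (A[2][0] + B[0][0] = -2 + 0 = -2, A[2][1] + B[1][0] = 10 + -1 = 9, A[2][2] + B[2][0] = 7 + 0 = 7) = -2 (attained at k = 0)
  C[2][1] = min over k of (A[2][0] + B[0][1] = -2 + 1 = -1, A[2][1] + B[1][1] = 10 + 4 = 14, A[2][2] + B[2][1] = 7 + -1 = 6) = -1 (attained at k = 0)
  C[2][2] = min over k of (A[2][0] + B[0][2] = -2 + 10 = 8, A[2][1] + B[1][2] = 10 + 9 = 19, A[2][2] + B[2][2] = 7 + 5 = 12) = 8 (attained at k = 0)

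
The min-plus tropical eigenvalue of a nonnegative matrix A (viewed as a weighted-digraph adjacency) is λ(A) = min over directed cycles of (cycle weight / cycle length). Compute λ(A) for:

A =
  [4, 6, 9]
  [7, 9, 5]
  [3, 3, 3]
λ(A) = 3

Enumerate directed cycles and compute their means (weight / length). Sample:
  cycle 0 → 0: weight = 4, length = 1, mean = 4/1 ≈ 4.000
  cycle 1 → 1: weight = 9, length = 1, mean = 9/1 ≈ 9.000
  cycle 2 → 2: weight = 3, length = 1, mean = 3/1 ≈ 3.000
  cycle 0 → 1 → 0: weight = 13, length = 2, mean = 13/2 ≈ 6.500
  cycle 0 → 2 → 0: weight = 12, length = 2, mean = 12/2 ≈ 6.000
  cycle 1 → 0 → 1: weight = 13, length = 2, mean = 13/2 ≈ 6.500
Minimum mean = 3.000, attained e.g. along the cycle 2 → 2 with weight 3 and length 1. So λ(A) = 3/1 = 3.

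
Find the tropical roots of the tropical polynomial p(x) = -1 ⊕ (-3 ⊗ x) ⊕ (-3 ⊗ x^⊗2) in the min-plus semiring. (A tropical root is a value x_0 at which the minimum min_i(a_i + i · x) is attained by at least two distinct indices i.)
Roots: {0, 2}

Each tropical root is a break point of the lower envelope of the lines y = a_i + i · x (there are 3 lines, with slopes 0, 1, ..., 2). Only the lines that attain the minimum somewhere contribute to roots; other lines are dominated. Here the surviving (envelope) indices are i = 2, i = 1, i = 0.
Intersections between consecutive envelope lines give the roots: for adjacent envelope indices i < j the intersection is x = (a_i − a_j) / (j − i). Reading off the sorted break points: {0, 2}.
Verification: at each break x_0, at least two indices attain the minimum of min_i(a_i + i · x_0).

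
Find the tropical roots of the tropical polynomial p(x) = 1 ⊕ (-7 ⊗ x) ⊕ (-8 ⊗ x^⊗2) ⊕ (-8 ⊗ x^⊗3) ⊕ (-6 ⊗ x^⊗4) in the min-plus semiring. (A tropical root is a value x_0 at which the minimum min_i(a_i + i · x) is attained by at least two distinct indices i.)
Roots: {-2, 0, 1, 8}

Each tropical root is a break point of the lower envelope of the lines y = a_i + i · x (there are 5 lines, with slopes 0, 1, ..., 4). Only the lines that attain the minimum somewhere contribute to roots; other lines are dominated. Here the surviving (envelope) indices are i = 4, i = 3, i = 2, i = 1, i = 0.
Intersections between consecutive envelope lines give the roots: for adjacent envelope indices i < j the intersection is x = (a_i − a_j) / (j − i). Reading off the sorted break points: {-2, 0, 1, 8}.
Verification: at each break x_0, at least two indices attain the minimum of min_i(a_i + i · x_0).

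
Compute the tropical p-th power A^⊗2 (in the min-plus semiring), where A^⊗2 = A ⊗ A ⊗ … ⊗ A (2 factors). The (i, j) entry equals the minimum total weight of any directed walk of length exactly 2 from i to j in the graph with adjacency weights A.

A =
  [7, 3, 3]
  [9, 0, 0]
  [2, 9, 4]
A^⊗2 =
  [5, 3, 3]
  [2, 0, 0]
  [6, 5, 5]

Each entry (A^⊗2)_ij equals the minimum over all length-2 walks i = v_0 → v_1 → … → v_2 = j of Σ_t A[v_t][v_{t+1}]. For example, for (i, j) = (0, 2) we minimise over 3 possible intermediate vertex sequences; the minimum is 3, attained along the walk 0 → 1 → 2.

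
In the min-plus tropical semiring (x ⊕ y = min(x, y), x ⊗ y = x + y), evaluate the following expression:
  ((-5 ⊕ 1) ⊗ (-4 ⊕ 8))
((-5 ⊕ 1) ⊗ (-4 ⊕ 8)) = -9

Expand innermost to outermost. Recall ⊕ takes the minimum of its arguments and ⊗ takes their sum. Working out the expression ((-5 ⊕ 1) ⊗ (-4 ⊕ 8)) gives -9.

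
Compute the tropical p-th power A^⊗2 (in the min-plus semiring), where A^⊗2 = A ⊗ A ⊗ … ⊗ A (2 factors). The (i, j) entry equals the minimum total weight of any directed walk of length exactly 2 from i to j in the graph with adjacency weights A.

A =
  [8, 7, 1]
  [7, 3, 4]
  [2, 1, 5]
A^⊗2 =
  [3, 2, 6]
  [6, 5, 7]
  [7, 4, 3]

Each entry (A^⊗2)_ij equals the minimum over all length-2 walks i = v_0 → v_1 → … → v_2 = j of Σ_t A[v_t][v_{t+1}]. For example, for (i, j) = (0, 2) we minimise over 3 possible intermediate vertex sequences; the minimum is 6, attained along the walk 0 → 2 → 2.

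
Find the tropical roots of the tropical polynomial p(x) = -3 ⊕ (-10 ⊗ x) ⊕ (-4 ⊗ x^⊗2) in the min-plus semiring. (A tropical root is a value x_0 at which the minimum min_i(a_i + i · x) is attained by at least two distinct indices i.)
Roots: {-6, 7}

Each tropical root is a break point of the lower envelope of the lines y = a_i + i · x (there are 3 lines, with slopes 0, 1, ..., 2). Only the lines that attain the minimum somewhere contribute to roots; other lines are dominated. Here the surviving (envelope) indices are i = 2, i = 1, i = 0.
Intersections between consecutive envelope lines give the roots: for adjacent envelope indices i < j the intersection is x = (a_i − a_j) / (j − i). Reading off the sorted break points: {-6, 7}.
Verification: at each break x_0, at least two indices attain the minimum of min_i(a_i + i · x_0).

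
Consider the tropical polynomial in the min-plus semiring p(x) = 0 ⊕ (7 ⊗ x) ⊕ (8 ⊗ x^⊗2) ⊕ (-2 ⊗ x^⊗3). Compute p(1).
p(1) = 0

A tropical monomial a ⊗ x^⊗i evaluates to a + i · x. Evaluating each term at x = 1:
  Term 0 contributes 0 + 0 · 1 = 0
  Term 1 contributes 7 + 1 · 1 = 8
  Term 2 contributes 8 + 2 · 1 = 10
  Term 3 contributes -2 + 3 · 1 = 1
p(1) = ⊕ of these = min[0, 8, 10, 1] = 0.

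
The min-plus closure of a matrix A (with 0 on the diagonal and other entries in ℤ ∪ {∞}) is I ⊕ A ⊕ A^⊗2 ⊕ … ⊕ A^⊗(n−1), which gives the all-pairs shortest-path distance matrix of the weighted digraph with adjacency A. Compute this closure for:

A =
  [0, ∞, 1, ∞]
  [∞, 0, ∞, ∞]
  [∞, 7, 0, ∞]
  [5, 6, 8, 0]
Closure =
  [0, 8, 1, ∞]
  [∞, 0, ∞, ∞]
  [∞, 7, 0, ∞]
  [5, 6, 6, 0]

This is the Floyd-Warshall all-pairs shortest-path computation. For each intermediate vertex k = 0, 1, …, 3, update dist[i][j] ← min(dist[i][j], dist[i][k] + dist[k][j]). The final matrix gives, for each (i, j), the minimum total weight of any directed path from i to j (possibly empty when i = j).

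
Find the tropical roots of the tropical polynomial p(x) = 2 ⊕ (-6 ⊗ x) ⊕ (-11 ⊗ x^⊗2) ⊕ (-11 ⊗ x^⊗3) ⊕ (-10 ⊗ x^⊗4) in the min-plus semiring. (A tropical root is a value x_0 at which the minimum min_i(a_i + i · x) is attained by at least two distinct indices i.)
Roots: {-1, 0, 5, 8}

Each tropical root is a break point of the lower envelope of the lines y = a_i + i · x (there are 5 lines, with slopes 0, 1, ..., 4). Only the lines that attain the minimum somewhere contribute to roots; other lines are dominated. Here the surviving (envelope) indices are i = 4, i = 3, i = 2, i = 1, i = 0.
Intersections between consecutive envelope lines give the roots: for adjacent envelope indices i < j the intersection is x = (a_i − a_j) / (j − i). Reading off the sorted break points: {-1, 0, 5, 8}.
Verification: at each break x_0, at least two indices attain the minimum of min_i(a_i + i · x_0).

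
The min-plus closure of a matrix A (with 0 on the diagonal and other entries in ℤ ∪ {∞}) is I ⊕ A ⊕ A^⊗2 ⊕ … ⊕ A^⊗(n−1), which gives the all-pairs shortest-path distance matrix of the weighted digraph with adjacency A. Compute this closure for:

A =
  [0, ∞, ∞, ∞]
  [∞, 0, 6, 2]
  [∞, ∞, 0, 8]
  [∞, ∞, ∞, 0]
Closure =
  [0, ∞, ∞, ∞]
  [∞, 0, 6, 2]
  [∞, ∞, 0, 8]
  [∞, ∞, ∞, 0]

This is the Floyd-Warshall all-pairs shortest-path computation. For each intermediate vertex k = 0, 1, …, 3, update dist[i][j] ← min(dist[i][j], dist[i][k] + dist[k][j]). The final matrix gives, for each (i, j), the minimum total weight of any directed path from i to j (possibly empty when i = j).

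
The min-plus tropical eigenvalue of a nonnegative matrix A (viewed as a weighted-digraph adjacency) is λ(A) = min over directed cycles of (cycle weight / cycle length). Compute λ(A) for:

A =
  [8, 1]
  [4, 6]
λ(A) = 5/2

Enumerate directed cycles and compute their means (weight / length). Sample:
  cycle 0 → 0: weight = 8, length = 1, mean = 8/1 ≈ 8.000
  cycle 1 → 1: weight = 6, length = 1, mean = 6/1 ≈ 6.000
  cycle 0 → 1 → 0: weight = 5, length = 2, mean = 5/2 ≈ 2.500
  cycle 1 → 0 → 1: weight = 5, length = 2, mean = 5/2 ≈ 2.500
Minimum mean = 2.500, attained e.g. along the cycle 0 → 1 → 0 with weight 5 and length 2. So λ(A) = 5/2 = 5/2.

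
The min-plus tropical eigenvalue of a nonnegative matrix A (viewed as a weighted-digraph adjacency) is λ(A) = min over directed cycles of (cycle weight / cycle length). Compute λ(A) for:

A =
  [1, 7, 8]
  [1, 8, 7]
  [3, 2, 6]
λ(A) = 1

Enumerate directed cycles and compute their means (weight / length). Sample:
  cycle 0 → 0: weight = 1, length = 1, mean = 1/1 ≈ 1.000
  cycle 1 → 1: weight = 8, length = 1, mean = 8/1 ≈ 8.000
  cycle 2 → 2: weight = 6, length = 1, mean = 6/1 ≈ 6.000
  cycle 0 → 1 → 0: weight = 8, length = 2, mean = 8/2 ≈ 4.000
  cycle 0 → 2 → 0: weight = 11, length = 2, mean = 11/2 ≈ 5.500
  cycle 1 → 0 → 1: weight = 8, length = 2, mean = 8/2 ≈ 4.000
Minimum mean = 1.000, attained e.g. along the cycle 0 → 0 with weight 1 and length 1. So λ(A) = 1/1 = 1.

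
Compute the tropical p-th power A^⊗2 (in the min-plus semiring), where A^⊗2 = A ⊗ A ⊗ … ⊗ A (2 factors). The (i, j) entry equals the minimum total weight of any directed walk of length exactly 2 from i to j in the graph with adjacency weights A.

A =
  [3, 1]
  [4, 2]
A^⊗2 =
  [5, 3]
  [6, 4]

Each entry (A^⊗2)_ij equals the minimum over all length-2 walks i = v_0 → v_1 → … → v_2 = j of Σ_t A[v_t][v_{t+1}]. For example, for (i, j) = (0, 1) we minimise over 2 possible intermediate vertex sequences; the minimum is 3, attained along the walk 0 → 1 → 1.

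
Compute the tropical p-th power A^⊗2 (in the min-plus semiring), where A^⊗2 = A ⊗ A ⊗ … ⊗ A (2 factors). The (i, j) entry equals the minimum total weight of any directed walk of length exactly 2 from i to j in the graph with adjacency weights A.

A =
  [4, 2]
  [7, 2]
A^⊗2 =
  [8, 4]
  [9, 4]

Each entry (A^⊗2)_ij equals the minimum over all length-2 walks i = v_0 → v_1 → … → v_2 = j of Σ_t A[v_t][v_{t+1}]. For example, for (i, j) = (0, 1) we minimise over 2 possible intermediate vertex sequences; the minimum is 4, attained along the walk 0 → 1 → 1.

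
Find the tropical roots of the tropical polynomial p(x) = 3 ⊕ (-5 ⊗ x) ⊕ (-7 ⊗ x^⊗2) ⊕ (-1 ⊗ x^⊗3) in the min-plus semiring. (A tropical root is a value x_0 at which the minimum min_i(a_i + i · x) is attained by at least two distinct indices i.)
Roots: {-6, 2, 8}

Each tropical root is a break point of the lower envelope of the lines y = a_i + i · x (there are 4 lines, with slopes 0, 1, ..., 3). Only the lines that attain the minimum somewhere contribute to roots; other lines are dominated. Here the surviving (envelope) indices are i = 3, i = 2, i = 1, i = 0.
Intersections between consecutive envelope lines give the roots: for adjacent envelope indices i < j the intersection is x = (a_i − a_j) / (j − i). Reading off the sorted break points: {-6, 2, 8}.
Verification: at each break x_0, at least two indices attain the minimum of min_i(a_i + i · x_0).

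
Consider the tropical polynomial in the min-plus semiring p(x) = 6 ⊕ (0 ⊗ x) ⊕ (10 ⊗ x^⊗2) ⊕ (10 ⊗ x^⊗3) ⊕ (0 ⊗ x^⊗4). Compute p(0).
p(0) = 0

A tropical monomial a ⊗ x^⊗i evaluates to a + i · x. Evaluating each term at x = 0:
  Term 0 contributes 6 + 0 · 0 = 6
  Term 1 contributes 0 + 1 · 0 = 0
  Term 2 contributes 10 + 2 · 0 = 10
  Term 3 contributes 10 + 3 · 0 = 10
  Term 4 contributes 0 + 4 · 0 = 0
p(0) = ⊕ of these = min[6, 0, 10, 10, 0] = 0.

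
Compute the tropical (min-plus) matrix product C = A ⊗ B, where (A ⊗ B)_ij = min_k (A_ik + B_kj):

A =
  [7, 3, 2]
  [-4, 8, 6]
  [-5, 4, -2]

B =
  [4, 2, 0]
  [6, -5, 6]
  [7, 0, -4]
A ⊗ B =
  [9, -2, -2]
  [0, -2, -4]
  [-1, -3, -6]

Apply the min-plus product entry-by-entry:
  C[0][0] = min over k of (A[0][0] + B[0][0] = 7 + 4 = 11, A[0][1] + B[1][0] = 3 + 6 = 9, A[0][2] + B[2][0] = 2 + 7 = 9) = 9 (attained at k = 1)
  C[0][1] = min over k of (A[0][0] + B[0][1] = 7 + 2 = 9, A[0][1] + B[1][1] = 3 + -5 = -2, A[0][2] + B[2][1] = 2 + 0 = 2) = -2 (attained at k = 1)
  C[0][2] = min over k of (A[0][0] + B[0][2] = 7 + 0 = 7, A[0][1] + B[1][2] = 3 + 6 = 9, A[0][2] + B[2][2] = 2 + -4 = -2) = -2 (attained at k = 2)
  C[1][0] = min over k of (A[1][0] + B[0][0] = -4 + 4 = 0, A[1][1] + B[1][0] = 8 + 6 = 14, A[1][2] + B[2][0] = 6 + 7 = 13) = 0 (attained at k = 0)
  C[1][1] = min over k of (A[1][0] + B[0][1] = -4 + 2 = -2, A[1][1] + B[1][1] = 8 + -5 = 3, A[1][2] + B[2][1] = 6 + 0 = 6) = -2 (attained at k = 0)
  C[1][2] = min over k of (A[1][0] + B[0][2] = -4 + 0 = -4, A[1][1] + B[1][2] = 8 + 6 = 14, A[1][2] + B[2][2] = 6 + -4 = 2) = -4 (attained at k = 0)
  C[2][0] = min over k of (A[2][0] + B[0][0] = -5 + 4 = -1, A[2][1] + B[1][0] = 4 + 6 = 10, A[2][2] + B[2][0] = -2 + 7 = 5) = -1 (attained at k = 0)
  C[2][1] = min over k of (A[2][0] + B[0][1] = -5 + 2 = -3, A[2][1] + B[1][1] = 4 + -5 = -1, A[2][2] + B[2][1] = -2 + 0 = -2) = -3 (attained at k = 0)
  C[2][2] = min over k of (A[2][0] + B[0][2] = -5 + 0 = -5, A[2][1] + B[1][2] = 4 + 6 = 10, A[2][2] + B[2][2] = -2 + -4 = -6) = -6 (attained at k = 2)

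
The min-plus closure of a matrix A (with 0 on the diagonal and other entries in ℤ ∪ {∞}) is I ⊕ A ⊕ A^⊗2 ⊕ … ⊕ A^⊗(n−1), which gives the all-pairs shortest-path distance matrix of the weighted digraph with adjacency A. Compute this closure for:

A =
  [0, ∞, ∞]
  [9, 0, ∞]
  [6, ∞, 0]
Closure =
  [0, ∞, ∞]
  [9, 0, ∞]
  [6, ∞, 0]

This is the Floyd-Warshall all-pairs shortest-path computation. For each intermediate vertex k = 0, 1, …, 2, update dist[i][j] ← min(dist[i][j], dist[i][k] + dist[k][j]). The final matrix gives, for each (i, j), the minimum total weight of any directed path from i to j (possibly empty when i = j).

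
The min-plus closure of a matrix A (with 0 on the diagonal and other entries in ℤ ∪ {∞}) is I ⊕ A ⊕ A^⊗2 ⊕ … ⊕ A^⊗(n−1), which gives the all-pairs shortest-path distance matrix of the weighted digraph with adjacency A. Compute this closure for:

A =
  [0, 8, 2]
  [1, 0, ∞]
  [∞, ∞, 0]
Closure =
  [0, 8, 2]
  [1, 0, 3]
  [∞, ∞, 0]

This is the Floyd-Warshall all-pairs shortest-path computation. For each intermediate vertex k = 0, 1, …, 2, update dist[i][j] ← min(dist[i][j], dist[i][k] + dist[k][j]). The final matrix gives, for each (i, j), the minimum total weight of any directed path from i to j (possibly empty when i = j).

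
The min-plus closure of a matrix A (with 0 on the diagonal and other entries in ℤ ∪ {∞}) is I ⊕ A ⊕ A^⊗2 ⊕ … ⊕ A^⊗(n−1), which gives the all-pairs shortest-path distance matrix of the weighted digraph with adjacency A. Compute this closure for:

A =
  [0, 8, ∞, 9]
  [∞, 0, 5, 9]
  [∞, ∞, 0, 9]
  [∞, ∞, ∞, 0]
Closure =
  [0, 8, 13, 9]
  [∞, 0, 5, 9]
  [∞, ∞, 0, 9]
  [∞, ∞, ∞, 0]

This is the Floyd-Warshall all-pairs shortest-path computation. For each intermediate vertex k = 0, 1, …, 3, update dist[i][j] ← min(dist[i][j], dist[i][k] + dist[k][j]). The final matrix gives, for each (i, j), the minimum total weight of any directed path from i to j (possibly empty when i = j).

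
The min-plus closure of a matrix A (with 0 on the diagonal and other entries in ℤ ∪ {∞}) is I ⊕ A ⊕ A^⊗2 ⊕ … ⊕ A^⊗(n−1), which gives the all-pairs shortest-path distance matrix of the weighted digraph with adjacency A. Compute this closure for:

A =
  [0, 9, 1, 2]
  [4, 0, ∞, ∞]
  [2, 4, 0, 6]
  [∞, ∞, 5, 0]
Closure =
  [0, 5, 1, 2]
  [4, 0, 5, 6]
  [2, 4, 0, 4]
  [7, 9, 5, 0]

This is the Floyd-Warshall all-pairs shortest-path computation. For each intermediate vertex k = 0, 1, …, 3, update dist[i][j] ← min(dist[i][j], dist[i][k] + dist[k][j]). The final matrix gives, for each (i, j), the minimum total weight of any directed path from i to j (possibly empty when i = j).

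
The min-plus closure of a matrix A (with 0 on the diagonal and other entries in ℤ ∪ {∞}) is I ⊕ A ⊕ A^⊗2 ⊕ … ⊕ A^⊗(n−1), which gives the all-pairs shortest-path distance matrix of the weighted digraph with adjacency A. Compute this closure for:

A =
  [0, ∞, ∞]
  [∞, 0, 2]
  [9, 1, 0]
Closure =
  [0, ∞, ∞]
  [11, 0, 2]
  [9, 1, 0]

This is the Floyd-Warshall all-pairs shortest-path computation. For each intermediate vertex k = 0, 1, …, 2, update dist[i][j] ← min(dist[i][j], dist[i][k] + dist[k][j]). The final matrix gives, for each (i, j), the minimum total weight of any directed path from i to j (possibly empty when i = j).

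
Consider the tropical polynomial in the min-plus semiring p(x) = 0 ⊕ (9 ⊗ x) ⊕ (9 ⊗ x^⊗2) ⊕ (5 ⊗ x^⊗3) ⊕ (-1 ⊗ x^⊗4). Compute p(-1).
p(-1) = -5

A tropical monomial a ⊗ x^⊗i evaluates to a + i · x. Evaluating each term at x = -1:
  Term 0 contributes 0 + 0 · -1 = 0
  Term 1 contributes 9 + 1 · -1 = 8
  Term 2 contributes 9 + 2 · -1 = 7
  Term 3 contributes 5 + 3 · -1 = 2
  Term 4 contributes -1 + 4 · -1 = -5
p(-1) = ⊕ of these = min[0, 8, 7, 2, -5] = -5.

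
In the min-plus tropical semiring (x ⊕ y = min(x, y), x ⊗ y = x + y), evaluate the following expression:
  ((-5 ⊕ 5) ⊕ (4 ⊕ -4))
((-5 ⊕ 5) ⊕ (4 ⊕ -4)) = -5

Expand innermost to outermost. Recall ⊕ takes the minimum of its arguments and ⊗ takes their sum. Working out the expression ((-5 ⊕ 5) ⊕ (4 ⊕ -4)) gives -5.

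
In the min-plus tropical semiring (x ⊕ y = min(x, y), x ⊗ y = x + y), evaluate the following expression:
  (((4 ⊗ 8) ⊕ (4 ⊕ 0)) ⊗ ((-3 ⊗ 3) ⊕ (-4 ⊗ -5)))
(((4 ⊗ 8) ⊕ (4 ⊕ 0)) ⊗ ((-3 ⊗ 3) ⊕ (-4 ⊗ -5))) = -9

Expand innermost to outermost. Recall ⊕ takes the minimum of its arguments and ⊗ takes their sum. Working out the expression (((4 ⊗ 8) ⊕ (4 ⊕ 0)) ⊗ ((-3 ⊗ 3) ⊕ (-4 ⊗ -5))) gives -9.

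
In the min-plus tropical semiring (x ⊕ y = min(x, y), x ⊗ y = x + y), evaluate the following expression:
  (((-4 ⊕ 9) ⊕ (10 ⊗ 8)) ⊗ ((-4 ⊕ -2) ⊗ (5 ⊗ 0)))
(((-4 ⊕ 9) ⊕ (10 ⊗ 8)) ⊗ ((-4 ⊕ -2) ⊗ (5 ⊗ 0))) = -3

Expand innermost to outermost. Recall ⊕ takes the minimum of its arguments and ⊗ takes their sum. Working out the expression (((-4 ⊕ 9) ⊕ (10 ⊗ 8)) ⊗ ((-4 ⊕ -2) ⊗ (5 ⊗ 0))) gives -3.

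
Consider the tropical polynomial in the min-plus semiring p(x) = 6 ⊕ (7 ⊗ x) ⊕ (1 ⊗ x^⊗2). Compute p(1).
p(1) = 3

A tropical monomial a ⊗ x^⊗i evaluates to a + i · x. Evaluating each term at x = 1:
  Term 0 contributes 6 + 0 · 1 = 6
  Term 1 contributes 7 + 1 · 1 = 8
  Term 2 contributes 1 + 2 · 1 = 3
p(1) = ⊕ of these = min[6, 8, 3] = 3.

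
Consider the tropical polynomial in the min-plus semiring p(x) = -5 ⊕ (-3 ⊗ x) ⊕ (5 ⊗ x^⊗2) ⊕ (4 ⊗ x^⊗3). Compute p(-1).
p(-1) = -5

A tropical monomial a ⊗ x^⊗i evaluates to a + i · x. Evaluating each term at x = -1:
  Term 0 contributes -5 + 0 · -1 = -5
  Term 1 contributes -3 + 1 · -1 = -4
  Term 2 contributes 5 + 2 · -1 = 3
  Term 3 contributes 4 + 3 · -1 = 1
p(-1) = ⊕ of these = min[-5, -4, 3, 1] = -5.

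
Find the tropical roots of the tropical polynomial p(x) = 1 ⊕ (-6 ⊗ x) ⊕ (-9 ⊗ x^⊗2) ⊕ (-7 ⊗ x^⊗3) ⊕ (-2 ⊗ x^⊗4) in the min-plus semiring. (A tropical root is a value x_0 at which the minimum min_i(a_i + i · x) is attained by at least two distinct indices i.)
Roots: {-5, -2, 3, 7}

Each tropical root is a break point of the lower envelope of the lines y = a_i + i · x (there are 5 lines, with slopes 0, 1, ..., 4). Only the lines that attain the minimum somewhere contribute to roots; other lines are dominated. Here the surviving (envelope) indices are i = 4, i = 3, i = 2, i = 1, i = 0.
Intersections between consecutive envelope lines give the roots: for adjacent envelope indices i < j the intersection is x = (a_i − a_j) / (j − i). Reading off the sorted break points: {-5, -2, 3, 7}.
Verification: at each break x_0, at least two indices attain the minimum of min_i(a_i + i · x_0).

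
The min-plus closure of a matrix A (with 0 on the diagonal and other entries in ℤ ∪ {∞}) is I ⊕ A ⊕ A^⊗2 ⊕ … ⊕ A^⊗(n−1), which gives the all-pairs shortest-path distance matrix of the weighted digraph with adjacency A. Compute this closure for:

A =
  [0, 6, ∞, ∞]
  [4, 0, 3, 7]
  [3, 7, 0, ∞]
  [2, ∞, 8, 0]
Closure =
  [0, 6, 9, 13]
  [4, 0, 3, 7]
  [3, 7, 0, 14]
  [2, 8, 8, 0]

This is the Floyd-Warshall all-pairs shortest-path computation. For each intermediate vertex k = 0, 1, …, 3, update dist[i][j] ← min(dist[i][j], dist[i][k] + dist[k][j]). The final matrix gives, for each (i, j), the minimum total weight of any directed path from i to j (possibly empty when i = j).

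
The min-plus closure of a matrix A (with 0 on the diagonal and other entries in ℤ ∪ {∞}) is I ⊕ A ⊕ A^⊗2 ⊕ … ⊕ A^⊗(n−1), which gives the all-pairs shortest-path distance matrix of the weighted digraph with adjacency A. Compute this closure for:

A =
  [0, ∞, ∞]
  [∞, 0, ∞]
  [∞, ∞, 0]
Closure =
  [0, ∞, ∞]
  [∞, 0, ∞]
  [∞, ∞, 0]

This is the Floyd-Warshall all-pairs shortest-path computation. For each intermediate vertex k = 0, 1, …, 2, update dist[i][j] ← min(dist[i][j], dist[i][k] + dist[k][j]). The final matrix gives, for each (i, j), the minimum total weight of any directed path from i to j (possibly empty when i = j).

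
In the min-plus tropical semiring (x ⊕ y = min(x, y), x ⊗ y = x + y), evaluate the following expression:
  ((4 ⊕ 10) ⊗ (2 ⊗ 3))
((4 ⊕ 10) ⊗ (2 ⊗ 3)) = 9

Expand innermost to outermost. Recall ⊕ takes the minimum of its arguments and ⊗ takes their sum. Working out the expression ((4 ⊕ 10) ⊗ (2 ⊗ 3)) gives 9.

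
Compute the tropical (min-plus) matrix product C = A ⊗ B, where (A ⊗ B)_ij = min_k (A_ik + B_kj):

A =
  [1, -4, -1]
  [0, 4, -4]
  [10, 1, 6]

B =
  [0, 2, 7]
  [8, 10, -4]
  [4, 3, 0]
A ⊗ B =
  [1, 2, -8]
  [0, -1, -4]
  [9, 9, -3]

Apply the min-plus product entry-by-entry:
  C[0][0] = min over k of (A[0][0] + B[0][0] = 1 + 0 = 1, A[0][1] + B[1][0] = -4 + 8 = 4, A[0][2] + B[2][0] = -1 + 4 = 3) = 1 (attained at k = 0)
  C[0][1] = min over k of (A[0][0] + B[0][1] = 1 + 2 = 3, A[0][1] + B[1][1] = -4 + 10 = 6, A[0][2] + B[2][1] = -1 + 3 = 2) = 2 (attained at k = 2)
  C[0][2] = min over k of (A[0][0] + B[0][2] = 1 + 7 = 8, A[0][1] + B[1][2] = -4 + -4 = -8, A[0][2] + B[2][2] = -1 + 0 = -1) = -8 (attained at k = 1)
  C[1][0] = min over k of (A[1][0] + B[0][0] = 0 + 0 = 0, A[1][1] + B[1][0] = 4 + 8 = 12, A[1][2] + B[2][0] = -4 + 4 = 0) = 0 (attained at k = 0)
  C[1][1] = min over k of (A[1][0] + B[0][1] = 0 + 2 = 2, A[1][1] + B[1][1] = 4 + 10 = 14, A[1][2] + B[2][1] = -4 + 3 = -1) = -1 (attained at k = 2)
  C[1][2] = min over k of (A[1][0] + B[0][2] = 0 + 7 = 7, A[1][1] + B[1][2] = 4 + -4 = 0, A[1][2] + B[2][2] = -4 + 0 = -4) = -4 (attained at k = 2)
  C[2][0] = min over k of (A[2][0] + B[0][0] = 10 + 0 = 10, A[2][1] + B[1][0] = 1 + 8 = 9, A[2][2] + B[2][0] = 6 + 4 = 10) = 9 (attained at k = 1)
  C[2][1] = min over k of (A[2][0] + B[0][1] = 10 + 2 = 12, A[2][1] + B[1][1] = 1 + 10 = 11, A[2][2] + B[2][1] = 6 + 3 = 9) = 9 (attained at k = 2)
  C[2][2] = min over k of (A[2][0] + B[0][2] = 10 + 7 = 17, A[2][1] + B[1][2] = 1 + -4 = -3, A[2][2] + B[2][2] = 6 + 0 = 6) = -3 (attained at k = 1)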